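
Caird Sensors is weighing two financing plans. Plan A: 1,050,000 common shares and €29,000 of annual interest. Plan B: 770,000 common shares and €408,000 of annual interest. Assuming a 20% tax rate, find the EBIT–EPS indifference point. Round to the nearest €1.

At indifference, (EBIT − 29,000)(1 − t)/1,050,000 = (EBIT − 408,000)(1 − t)/770,000.
Cancelling (1 − t) and cross-multiplying: 770,000·(EBIT − 29,000) = 1,050,000·(EBIT − 408,000).
Solving, EBIT = (408,000·1,050,000 − 29,000·770,000) / (1,050,000 − 770,000) = 406,070,000,000 / 280,000 = 1,450,250.00.

€1,450,250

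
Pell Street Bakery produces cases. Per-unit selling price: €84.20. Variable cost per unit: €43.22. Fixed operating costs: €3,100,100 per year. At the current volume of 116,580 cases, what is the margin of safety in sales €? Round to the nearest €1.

Contribution margin per unit = €84.20 − €43.22 = €40.98. Break-even units = €3,100,100 ÷ €40.98 = 75,649.10; break-even revenue = 75,649.10 × €84.20 = €6,369,653.98.
Current sales = 116,580 × €84.20 = €9,816,036.00.
Margin of safety = €9,816,036.00 − €6,369,653.98 = €3,446,382.

€3,446,382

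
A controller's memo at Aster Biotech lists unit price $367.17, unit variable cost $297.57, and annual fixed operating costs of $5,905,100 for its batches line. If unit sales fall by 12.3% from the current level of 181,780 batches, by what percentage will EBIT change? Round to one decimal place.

Contribution at this volume is 181,780 × $69.60 = $12,651,888.00.
Subtracting fixed costs: EBIT = $12,651,888.00 − $5,905,100 = $6,746,788.00.
So DOL = total CM / EBIT = $12,651,888.00 / $6,746,788.00 = 1.8752.
%ΔEBIT = DOL × %ΔSales = 1.8752 × -12.3% = -23.1%.

-23.1%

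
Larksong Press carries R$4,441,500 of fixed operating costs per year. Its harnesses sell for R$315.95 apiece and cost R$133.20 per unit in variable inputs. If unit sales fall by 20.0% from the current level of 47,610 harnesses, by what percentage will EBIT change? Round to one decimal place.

Contribution at this volume is 47,610 × R$182.75 = R$8,700,727.50.
EBIT = R$8,700,727.50 − R$4,441,500 = R$4,259,227.50.
DOL = contribution ÷ EBIT = R$8,700,727.50 ÷ R$4,259,227.50 = 2.0428.
So EBIT moves 2.0428 × (-20.0%) = -40.9%.

-40.9%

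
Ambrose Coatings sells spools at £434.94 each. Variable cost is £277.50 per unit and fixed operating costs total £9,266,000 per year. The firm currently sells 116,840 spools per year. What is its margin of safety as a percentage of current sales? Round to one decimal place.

49.6%

Contribution margin per unit = £434.94 − £277.50 = £157.44. Break-even units = £9,266,000 ÷ £157.44 = 58,854.17; break-even revenue = 58,854.17 × £434.94 = £25,598,031.25.
Actual sales revenue = 116,840 × £434.94 = £50,818,389.60.
Margin of safety = (£50,818,389.60 − £25,598,031.25) ÷ £50,818,389.60 = 49.6%.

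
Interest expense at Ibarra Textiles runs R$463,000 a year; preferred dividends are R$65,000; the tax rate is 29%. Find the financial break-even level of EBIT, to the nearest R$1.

R$554,549

Preferred dividends are paid after tax, so their pre-tax equivalent is R$65,000 ÷ (1 − 0.29) = R$91,549.30.
EPS = 0 when EBIT covers interest plus the pre-tax preferred burden: R$463,000 + R$91,549.30 = R$554,549.30.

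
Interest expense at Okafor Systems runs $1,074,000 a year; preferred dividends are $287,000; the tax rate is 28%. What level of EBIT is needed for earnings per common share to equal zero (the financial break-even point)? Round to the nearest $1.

Grossing the preferred dividend up to pre-tax terms: $287,000 / (1 − 0.28) = $398,611.11.
Financial break-even EBIT = interest + D_p ÷ (1 − t) = $1,074,000 + $398,611.11 = $1,472,611.11.

$1,472,611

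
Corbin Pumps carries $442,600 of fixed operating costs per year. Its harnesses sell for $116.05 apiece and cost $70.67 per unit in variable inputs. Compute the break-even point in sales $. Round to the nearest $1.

$1,131,858

CM per unit = $116.05 − $70.67 = $45.38; CM ratio = $45.38 / $116.05 = 0.3910.
Break-even sales = FC ÷ CM ratio = $442,600 × $116.05 / $45.38 = $1,131,858.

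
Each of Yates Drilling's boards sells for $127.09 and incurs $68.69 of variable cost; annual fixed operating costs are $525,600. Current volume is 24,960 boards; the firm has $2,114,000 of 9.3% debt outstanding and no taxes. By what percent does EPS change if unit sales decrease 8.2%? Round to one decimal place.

-16.3%

Total contribution margin = 24,960 × $58.40 = $1,457,664.00.
Operating income = contribution − fixed costs = $1,457,664.00 − $525,600 = $932,064.00.
Interest = $196,602.00, so EBIT − I = $735,462.00.
DCL = total CM / (EBIT − I) = $1,457,664.00 / $735,462.00 = 1.9820.
EPS therefore changes by 1.9820 × (-8.2%) = -16.3%.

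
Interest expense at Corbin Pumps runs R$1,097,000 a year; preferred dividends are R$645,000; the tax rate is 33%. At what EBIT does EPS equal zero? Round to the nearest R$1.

Grossing the preferred dividend up to pre-tax terms: R$645,000 / (1 − 0.33) = R$962,686.57.
EPS = 0 when EBIT covers interest plus the pre-tax preferred burden: R$1,097,000 + R$962,686.57 = R$2,059,686.57.

R$2,059,687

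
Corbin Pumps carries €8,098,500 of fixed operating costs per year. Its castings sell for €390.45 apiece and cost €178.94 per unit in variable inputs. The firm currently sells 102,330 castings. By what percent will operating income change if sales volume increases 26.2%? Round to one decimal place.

+41.9%

At 102,330 units, contribution = 102,330 × €211.51 = €21,643,818.30.
EBIT = €21,643,818.30 − €8,098,500 = €13,545,318.30.
So DOL = total CM / EBIT = €21,643,818.30 / €13,545,318.30 = 1.5979.
%ΔEBIT = DOL × %ΔSales = 1.5979 × +26.2% = +41.9%.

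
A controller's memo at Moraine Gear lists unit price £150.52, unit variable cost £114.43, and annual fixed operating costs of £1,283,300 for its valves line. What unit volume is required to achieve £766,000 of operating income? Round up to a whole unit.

56,784 valves

Contribution margin per unit = £150.52 − £114.43 = £36.09.
Need Q such that Q × £36.09 − £1,283,300 = £766,000, i.e. Q = £2,049,300 / £36.09 = 56,783.04 → 56,784.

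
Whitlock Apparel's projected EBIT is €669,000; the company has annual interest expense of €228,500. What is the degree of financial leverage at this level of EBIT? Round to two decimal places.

1.52

Annual interest charges come to €228,500.00.
DFL = EBIT ÷ (EBIT − I) = €669,000 ÷ (€669,000 − €228,500.00) = €669,000 ÷ €440,500.00 = 1.5187.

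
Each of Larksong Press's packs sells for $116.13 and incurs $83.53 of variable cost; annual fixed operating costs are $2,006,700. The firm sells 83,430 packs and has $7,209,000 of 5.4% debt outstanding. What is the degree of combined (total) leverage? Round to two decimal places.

8.40

Total contribution margin = 83,430 × $32.60 = $2,719,818.00.
Subtracting fixed costs: EBIT = $2,719,818.00 − $2,006,700 = $713,118.00. Interest = $389,286.00.
DOL = $2,719,818.00 ÷ $713,118.00 = 3.8140; DFL = $713,118.00 ÷ $323,832.00 = 2.2021.
DCL = DOL × DFL = 3.8140 × 2.2021 = 8.3988.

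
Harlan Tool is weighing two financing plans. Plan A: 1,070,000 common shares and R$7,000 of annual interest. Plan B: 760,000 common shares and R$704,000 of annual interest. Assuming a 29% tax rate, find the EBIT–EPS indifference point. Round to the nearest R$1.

At indifference, (EBIT − 7,000)(1 − t)/1,070,000 = (EBIT − 704,000)(1 − t)/760,000.
The (1 − t) factor cancels: (EBIT − 7,000) × 760,000 = (EBIT − 704,000) × 1,070,000.
EBIT × (1,070,000 − 760,000) = 704,000 × 1,070,000 − 7,000 × 760,000 = 747,960,000,000, so EBIT = 747,960,000,000 ÷ 310,000 = 2,412,774.19.

R$2,412,774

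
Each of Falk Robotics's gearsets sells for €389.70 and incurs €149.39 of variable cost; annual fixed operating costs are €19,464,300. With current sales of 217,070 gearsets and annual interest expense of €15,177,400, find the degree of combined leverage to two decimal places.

2.98

At 217,070 units, contribution = 217,070 × €240.31 = €52,164,091.70.
Operating income = contribution − fixed costs = €52,164,091.70 − €19,464,300 = €32,699,791.70. Interest = €15,177,400.00, so EBIT − I = €17,522,391.70.
DCL = contribution ÷ (EBIT − I) = €52,164,091.70 ÷ €17,522,391.70 = 2.9770.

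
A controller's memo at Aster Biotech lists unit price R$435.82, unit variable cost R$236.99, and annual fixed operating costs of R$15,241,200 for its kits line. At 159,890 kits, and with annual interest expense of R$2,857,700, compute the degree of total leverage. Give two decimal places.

2.32

Contribution at this volume is 159,890 × R$198.83 = R$31,790,928.70.
Subtracting fixed costs: EBIT = R$31,790,928.70 − R$15,241,200 = R$16,549,728.70. Interest = R$2,857,700.00.
DOL = R$31,790,928.70 ÷ R$16,549,728.70 = 1.9209; DFL = R$16,549,728.70 ÷ R$13,692,028.70 = 1.2087.
Combined leverage = 1.9209 × 1.2087 = 2.3218.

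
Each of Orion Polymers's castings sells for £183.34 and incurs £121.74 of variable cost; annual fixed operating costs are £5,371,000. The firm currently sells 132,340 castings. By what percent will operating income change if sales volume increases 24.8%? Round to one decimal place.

Contribution at this volume is 132,340 × £61.60 = £8,152,144.00.
Operating income = contribution − fixed costs = £8,152,144.00 − £5,371,000 = £2,781,144.00.
DOL = contribution ÷ EBIT = £8,152,144.00 ÷ £2,781,144.00 = 2.9312.
So EBIT moves 2.9312 × (+24.8%) = +72.7%.

+72.7%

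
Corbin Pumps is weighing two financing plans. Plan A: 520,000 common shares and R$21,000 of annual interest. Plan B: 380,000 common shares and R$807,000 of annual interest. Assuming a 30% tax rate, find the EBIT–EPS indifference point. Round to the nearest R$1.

At indifference, (EBIT − 21,000)(1 − t)/520,000 = (EBIT − 807,000)(1 − t)/380,000.
Cancelling (1 − t) and cross-multiplying: 380,000·(EBIT − 21,000) = 520,000·(EBIT − 807,000).
EBIT × (520,000 − 380,000) = 807,000 × 520,000 − 21,000 × 380,000 = 411,660,000,000, so EBIT = 411,660,000,000 ÷ 140,000 = 2,940,428.57.

R$2,940,429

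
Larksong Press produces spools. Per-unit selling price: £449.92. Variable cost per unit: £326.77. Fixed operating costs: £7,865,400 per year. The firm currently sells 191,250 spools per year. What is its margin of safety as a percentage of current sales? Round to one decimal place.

66.6%

Unit CM = price − variable cost = £449.92 − £326.77 = £123.15. Break-even units = £7,865,400 ÷ £123.15 = 63,868.45; break-even revenue = 63,868.45 × £449.92 = £28,735,694.42.
Current sales = 191,250 × £449.92 = £86,047,200.00.
Margin of safety = (£86,047,200.00 − £28,735,694.42) ÷ £86,047,200.00 = 66.6%.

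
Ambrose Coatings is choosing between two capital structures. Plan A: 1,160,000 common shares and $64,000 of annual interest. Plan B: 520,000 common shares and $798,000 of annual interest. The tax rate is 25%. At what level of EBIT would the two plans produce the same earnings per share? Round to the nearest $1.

Set EPS_A = EPS_B: (EBIT − $64,000)(1 − 0.25) ÷ 1,160,000 = (EBIT − $798,000)(1 − 0.25) ÷ 520,000.
Cancelling (1 − t) and cross-multiplying: 520,000·(EBIT − 64,000) = 1,160,000·(EBIT − 798,000).
Solving, EBIT = (798,000·1,160,000 − 64,000·520,000) / (1,160,000 − 520,000) = 892,400,000,000 / 640,000 = 1,394,375.00.

$1,394,375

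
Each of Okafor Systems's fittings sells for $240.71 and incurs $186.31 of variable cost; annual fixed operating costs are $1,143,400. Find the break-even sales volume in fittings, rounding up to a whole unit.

Each unit contributes $240.71 − $186.31 = $54.40.
Break-even volume = fixed costs ÷ CM per unit = $1,143,400 ÷ $54.40 = 21,018.38, so 21,019 fittings.

21,019 fittings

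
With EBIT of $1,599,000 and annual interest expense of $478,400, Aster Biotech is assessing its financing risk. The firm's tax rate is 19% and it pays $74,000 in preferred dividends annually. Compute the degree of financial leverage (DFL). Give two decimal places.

Interest = $478,400.00.
Preferred dividends grossed up pre-tax: $74,000 / (1 − 0.19) = $91,358.02.
DFL = EBIT ÷ [EBIT − I − D_p/(1−t)] = $1,599,000 ÷ [$1,599,000 − $478,400.00 − $91,358.02] = $1,599,000 ÷ $1,029,241.98 = 1.5536.

1.55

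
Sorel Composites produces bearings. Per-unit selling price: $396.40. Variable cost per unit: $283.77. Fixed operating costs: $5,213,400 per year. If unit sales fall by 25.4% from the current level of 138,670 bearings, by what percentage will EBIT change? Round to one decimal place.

-38.1%

Contribution at this volume is 138,670 × $112.63 = $15,618,402.10.
Operating income = contribution − fixed costs = $15,618,402.10 − $5,213,400 = $10,405,002.10.
DOL = contribution ÷ EBIT = $15,618,402.10 ÷ $10,405,002.10 = 1.5010.
So EBIT moves 1.5010 × (-25.4%) = -38.1%.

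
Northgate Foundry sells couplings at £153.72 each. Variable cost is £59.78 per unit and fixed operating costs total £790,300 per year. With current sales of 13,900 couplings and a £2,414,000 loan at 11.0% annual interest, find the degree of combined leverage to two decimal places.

Contribution at this volume is 13,900 × £93.94 = £1,305,766.00.
EBIT = £1,305,766.00 − £790,300 = £515,466.00. Interest = £265,540.00.
DOL = £1,305,766.00 ÷ £515,466.00 = 2.5332; DFL = £515,466.00 ÷ £249,926.00 = 2.0625.
Combined leverage = 2.5332 × 2.0625 = 5.2247.

5.22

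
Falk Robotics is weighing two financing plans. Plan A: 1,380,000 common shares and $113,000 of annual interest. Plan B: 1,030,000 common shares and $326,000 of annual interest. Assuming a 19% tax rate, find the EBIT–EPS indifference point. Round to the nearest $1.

Set EPS_A = EPS_B: (EBIT − $113,000)(1 − 0.19) ÷ 1,380,000 = (EBIT − $326,000)(1 − 0.19) ÷ 1,030,000.
The (1 − t) factor cancels: (EBIT − 113,000) × 1,030,000 = (EBIT − 326,000) × 1,380,000.
Solving, EBIT = (326,000·1,380,000 − 113,000·1,030,000) / (1,380,000 − 1,030,000) = 333,490,000,000 / 350,000 = 952,828.57.

$952,829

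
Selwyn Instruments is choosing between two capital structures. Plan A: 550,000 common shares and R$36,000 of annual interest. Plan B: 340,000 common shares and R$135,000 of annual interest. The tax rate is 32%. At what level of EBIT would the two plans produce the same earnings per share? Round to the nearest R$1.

R$295,286

At indifference, (EBIT − 36,000)(1 − t)/550,000 = (EBIT − 135,000)(1 − t)/340,000.
The (1 − t) factor cancels: (EBIT − 36,000) × 340,000 = (EBIT − 135,000) × 550,000.
EBIT × (550,000 − 340,000) = 135,000 × 550,000 − 36,000 × 340,000 = 62,010,000,000, so EBIT = 62,010,000,000 ÷ 210,000 = 295,285.71.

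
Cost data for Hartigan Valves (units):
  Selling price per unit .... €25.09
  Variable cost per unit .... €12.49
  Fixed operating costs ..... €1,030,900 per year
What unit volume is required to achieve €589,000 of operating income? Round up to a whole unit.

128,564 units

Unit CM = price − variable cost = €25.09 − €12.49 = €12.60.
Units = (FC + target) / CM = (€1,030,900 + €589,000) / €12.60 = 128,563.49, so 128,564 units.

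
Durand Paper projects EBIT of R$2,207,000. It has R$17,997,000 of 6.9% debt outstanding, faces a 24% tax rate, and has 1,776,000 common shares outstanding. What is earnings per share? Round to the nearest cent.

Interest = R$1,241,793.00, so EBT = R$2,207,000 − R$1,241,793.00 = R$965,207.00.
After tax at 24%: net income = R$965,207.00 × 0.76 = R$733,557.32.
EPS = R$733,557.32 ÷ 1,776,000 = R$0.41.

R$0.41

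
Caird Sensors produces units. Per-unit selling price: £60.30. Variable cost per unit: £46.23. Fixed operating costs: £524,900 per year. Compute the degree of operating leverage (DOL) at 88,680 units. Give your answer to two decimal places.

1.73

Total contribution margin = 88,680 × £14.07 = £1,247,727.60.
Operating income = contribution − fixed costs = £1,247,727.60 − £524,900 = £722,827.60.
DOL = contribution ÷ EBIT = £1,247,727.60 ÷ £722,827.60 = 1.7262.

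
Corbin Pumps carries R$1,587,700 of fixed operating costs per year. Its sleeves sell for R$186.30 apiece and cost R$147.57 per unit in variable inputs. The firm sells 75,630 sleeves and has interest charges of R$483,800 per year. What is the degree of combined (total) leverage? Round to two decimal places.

Contribution at this volume is 75,630 × R$38.73 = R$2,929,149.90.
Operating income = contribution − fixed costs = R$2,929,149.90 − R$1,587,700 = R$1,341,449.90. Interest = R$483,800.00.
DOL = R$2,929,149.90 ÷ R$1,341,449.90 = 2.1836; DFL = R$1,341,449.90 ÷ R$857,649.90 = 1.5641.
DCL = DOL × DFL = 2.1836 × 1.5641 = 3.4154.

3.42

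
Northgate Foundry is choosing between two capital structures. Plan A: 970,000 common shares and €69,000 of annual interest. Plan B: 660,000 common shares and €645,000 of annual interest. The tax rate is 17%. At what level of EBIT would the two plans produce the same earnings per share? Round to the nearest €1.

€1,871,323

Set EPS_A = EPS_B: (EBIT − €69,000)(1 − 0.17) ÷ 970,000 = (EBIT − €645,000)(1 − 0.17) ÷ 660,000.
The (1 − t) factor cancels: (EBIT − 69,000) × 660,000 = (EBIT − 645,000) × 970,000.
Solving, EBIT = (645,000·970,000 − 69,000·660,000) / (970,000 − 660,000) = 580,110,000,000 / 310,000 = 1,871,322.58.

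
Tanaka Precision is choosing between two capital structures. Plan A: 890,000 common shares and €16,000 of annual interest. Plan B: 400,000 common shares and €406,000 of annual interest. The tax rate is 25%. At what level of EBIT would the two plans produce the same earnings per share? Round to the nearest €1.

€724,367

Set EPS_A = EPS_B: (EBIT − €16,000)(1 − 0.25) ÷ 890,000 = (EBIT − €406,000)(1 − 0.25) ÷ 400,000.
Cancelling (1 − t) and cross-multiplying: 400,000·(EBIT − 16,000) = 890,000·(EBIT − 406,000).
Solving, EBIT = (406,000·890,000 − 16,000·400,000) / (890,000 − 400,000) = 354,940,000,000 / 490,000 = 724,367.35.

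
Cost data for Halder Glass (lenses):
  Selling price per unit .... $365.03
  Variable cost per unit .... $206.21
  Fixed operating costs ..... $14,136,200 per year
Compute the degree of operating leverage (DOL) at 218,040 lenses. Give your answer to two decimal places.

Contribution at this volume is 218,040 × $158.82 = $34,629,112.80.
Subtracting fixed costs: EBIT = $34,629,112.80 − $14,136,200 = $20,492,912.80.
So DOL = total CM / EBIT = $34,629,112.80 / $20,492,912.80 = 1.6898.

1.69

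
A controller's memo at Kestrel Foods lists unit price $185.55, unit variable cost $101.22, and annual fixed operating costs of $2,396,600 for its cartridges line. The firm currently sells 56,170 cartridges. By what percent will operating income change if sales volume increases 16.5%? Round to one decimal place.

+33.4%

At 56,170 units, contribution = 56,170 × $84.33 = $4,736,816.10.
Operating income = contribution − fixed costs = $4,736,816.10 − $2,396,600 = $2,340,216.10.
DOL = contribution ÷ EBIT = $4,736,816.10 ÷ $2,340,216.10 = 2.0241.
So EBIT moves 2.0241 × (+16.5%) = +33.4%.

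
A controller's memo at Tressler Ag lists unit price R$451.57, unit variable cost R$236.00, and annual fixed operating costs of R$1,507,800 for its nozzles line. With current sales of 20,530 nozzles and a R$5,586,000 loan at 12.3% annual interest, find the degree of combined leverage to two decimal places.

1.98

Contribution at this volume is 20,530 × R$215.57 = R$4,425,652.10.
Operating income = contribution − fixed costs = R$4,425,652.10 − R$1,507,800 = R$2,917,852.10. Interest = R$687,078.00, so EBIT − I = R$2,230,774.10.
Degree of total leverage = total CM / (EBIT − interest) = R$4,425,652.10 / R$2,230,774.10 = 1.9839.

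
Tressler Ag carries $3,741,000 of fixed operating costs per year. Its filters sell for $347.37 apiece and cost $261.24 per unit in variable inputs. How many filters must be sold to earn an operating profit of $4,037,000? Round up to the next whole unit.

90,306 filters

Contribution margin per unit = $347.37 − $261.24 = $86.13.
Required volume = (fixed costs + target profit) ÷ CM = ($3,741,000 + $4,037,000) ÷ $86.13 = 90,305.35, so 90,306 filters.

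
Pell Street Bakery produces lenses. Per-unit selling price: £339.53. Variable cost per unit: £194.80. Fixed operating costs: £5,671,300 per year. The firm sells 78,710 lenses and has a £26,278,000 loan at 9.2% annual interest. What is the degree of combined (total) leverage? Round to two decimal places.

3.45

Contribution at this volume is 78,710 × £144.73 = £11,391,698.30.
Operating income = contribution − fixed costs = £11,391,698.30 − £5,671,300 = £5,720,398.30. Interest = £2,417,576.00.
DOL = £11,391,698.30 ÷ £5,720,398.30 = 1.9914; DFL = £5,720,398.30 ÷ £3,302,822.30 = 1.7320.
DCL = DOL × DFL = 1.9914 × 1.7320 = 3.4491.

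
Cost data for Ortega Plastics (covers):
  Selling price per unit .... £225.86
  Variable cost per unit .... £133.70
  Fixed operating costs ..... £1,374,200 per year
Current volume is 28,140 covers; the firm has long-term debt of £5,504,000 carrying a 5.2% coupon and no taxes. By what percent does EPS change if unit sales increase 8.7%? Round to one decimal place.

+24.2%

At 28,140 units, contribution = 28,140 × £92.16 = £2,593,382.40.
Operating income = contribution − fixed costs = £2,593,382.40 − £1,374,200 = £1,219,182.40.
After interest of £286,208.00, pre-tax earnings = £932,974.40.
DCL = total CM / (EBIT − I) = £2,593,382.40 / £932,974.40 = 2.7797.
EPS therefore changes by 2.7797 × (+8.7%) = +24.2%.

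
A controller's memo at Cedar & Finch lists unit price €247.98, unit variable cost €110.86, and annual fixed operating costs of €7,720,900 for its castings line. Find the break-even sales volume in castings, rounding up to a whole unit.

56,308 castings

Unit CM = price − variable cost = €247.98 − €110.86 = €137.12.
Units to break even: €7,720,900 ÷ €137.12 = 56,307.61, rounded up to 56,308.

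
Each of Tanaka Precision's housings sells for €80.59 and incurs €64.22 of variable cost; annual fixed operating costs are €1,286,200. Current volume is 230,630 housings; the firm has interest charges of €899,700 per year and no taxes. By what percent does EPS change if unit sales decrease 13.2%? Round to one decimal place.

At 230,630 units, contribution = 230,630 × €16.37 = €3,775,413.10.
EBIT = €3,775,413.10 − €1,286,200 = €2,489,213.10.
After interest of €899,700.00, pre-tax earnings = €1,589,513.10.
Degree of combined leverage = contribution ÷ (EBIT − I) = €3,775,413.10 ÷ €1,589,513.10 = 2.3752.
%ΔEPS = DCL × %ΔSales = 2.3752 × -13.2% = -31.4%.

-31.4%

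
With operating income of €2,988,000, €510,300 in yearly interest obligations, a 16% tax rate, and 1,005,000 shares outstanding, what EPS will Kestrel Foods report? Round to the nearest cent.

Pre-tax income = €2,988,000 − €510,300.00 = €2,477,700.00.
After tax at 16%: net income = €2,477,700.00 × 0.84 = €2,081,268.00.
Per share: €2,081,268.00 / 1,005,000 shares = €2.07.

€2.07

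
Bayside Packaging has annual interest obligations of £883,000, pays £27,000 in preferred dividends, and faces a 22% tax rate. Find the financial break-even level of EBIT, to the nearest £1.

Grossing the preferred dividend up to pre-tax terms: £27,000 / (1 − 0.22) = £34,615.38.
Financial break-even EBIT = interest + D_p ÷ (1 − t) = £883,000 + £34,615.38 = £917,615.38.

£917,615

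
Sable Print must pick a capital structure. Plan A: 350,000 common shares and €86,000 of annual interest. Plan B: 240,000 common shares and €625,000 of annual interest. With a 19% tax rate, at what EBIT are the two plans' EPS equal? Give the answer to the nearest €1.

€1,801,000

Set EPS_A = EPS_B: (EBIT − €86,000)(1 − 0.19) ÷ 350,000 = (EBIT − €625,000)(1 − 0.19) ÷ 240,000.
The (1 − t) factor cancels: (EBIT − 86,000) × 240,000 = (EBIT − 625,000) × 350,000.
Solving, EBIT = (625,000·350,000 − 86,000·240,000) / (350,000 − 240,000) = 198,110,000,000 / 110,000 = 1,801,000.00.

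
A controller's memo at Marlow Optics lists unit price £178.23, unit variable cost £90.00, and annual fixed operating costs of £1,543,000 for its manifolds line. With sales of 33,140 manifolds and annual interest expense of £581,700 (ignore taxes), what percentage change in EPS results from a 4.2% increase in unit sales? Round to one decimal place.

At 33,140 units, contribution = 33,140 × £88.23 = £2,923,942.20.
Operating income = contribution − fixed costs = £2,923,942.20 − £1,543,000 = £1,380,942.20.
Interest = £581,700.00, so EBIT − I = £799,242.20.
DCL = total CM / (EBIT − I) = £2,923,942.20 / £799,242.20 = 3.6584.
%ΔEPS = DCL × %ΔSales = 3.6584 × +4.2% = +15.4%.

+15.4%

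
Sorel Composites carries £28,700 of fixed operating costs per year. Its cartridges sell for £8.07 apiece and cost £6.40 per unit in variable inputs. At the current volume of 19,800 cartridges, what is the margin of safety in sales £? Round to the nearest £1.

Contribution margin per unit = £8.07 − £6.40 = £1.67. Break-even units = £28,700 ÷ £1.67 = 17,185.63; break-even revenue = 17,185.63 × £8.07 = £138,688.02.
Actual sales revenue = 19,800 × £8.07 = £159,786.00.
Margin of safety = £159,786.00 − £138,688.02 = £21,098.

£21,098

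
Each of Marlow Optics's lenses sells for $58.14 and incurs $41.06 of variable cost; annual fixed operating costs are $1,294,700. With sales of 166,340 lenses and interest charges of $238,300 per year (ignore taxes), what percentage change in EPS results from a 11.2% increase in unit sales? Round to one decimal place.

+24.3%

Total contribution margin = 166,340 × $17.08 = $2,841,087.20.
EBIT = $2,841,087.20 − $1,294,700 = $1,546,387.20.
Interest = $238,300.00, so EBIT − I = $1,308,087.20.
Degree of combined leverage = contribution ÷ (EBIT − I) = $2,841,087.20 ÷ $1,308,087.20 = 2.1719.
EPS therefore changes by 2.1719 × (+11.2%) = +24.3%.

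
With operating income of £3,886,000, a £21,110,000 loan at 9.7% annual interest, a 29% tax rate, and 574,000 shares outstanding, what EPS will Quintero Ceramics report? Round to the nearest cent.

£2.27

Pre-tax income = £3,886,000 − £2,047,670.00 = £1,838,330.00.
After tax at 29%: net income = £1,838,330.00 × 0.71 = £1,305,214.30.
Per share: £1,305,214.30 / 574,000 shares = £2.27.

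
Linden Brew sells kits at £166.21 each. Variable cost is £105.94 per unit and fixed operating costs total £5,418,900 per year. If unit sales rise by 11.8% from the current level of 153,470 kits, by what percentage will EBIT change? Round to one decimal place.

+28.5%

At 153,470 units, contribution = 153,470 × £60.27 = £9,249,636.90.
EBIT = £9,249,636.90 − £5,418,900 = £3,830,736.90.
Degree of operating leverage = £9,249,636.90 / £3,830,736.90 = 2.4146.
So EBIT moves 2.4146 × (+11.8%) = +28.5%.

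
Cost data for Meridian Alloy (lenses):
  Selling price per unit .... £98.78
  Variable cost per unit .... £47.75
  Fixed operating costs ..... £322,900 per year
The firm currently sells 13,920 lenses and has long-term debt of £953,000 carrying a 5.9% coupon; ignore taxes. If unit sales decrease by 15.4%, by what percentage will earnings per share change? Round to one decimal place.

-33.0%

Total contribution margin = 13,920 × £51.03 = £710,337.60.
Operating income = contribution − fixed costs = £710,337.60 − £322,900 = £387,437.60.
After interest of £56,227.00, pre-tax earnings = £331,210.60.
DCL = total CM / (EBIT − I) = £710,337.60 / £331,210.60 = 2.1447.
%ΔEPS = DCL × %ΔSales = 2.1447 × -15.4% = -33.0%.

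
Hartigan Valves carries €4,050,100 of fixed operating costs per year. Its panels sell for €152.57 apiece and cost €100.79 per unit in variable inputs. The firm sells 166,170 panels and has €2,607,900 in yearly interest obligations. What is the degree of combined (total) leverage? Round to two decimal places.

Contribution at this volume is 166,170 × €51.78 = €8,604,282.60.
Operating income = contribution − fixed costs = €8,604,282.60 − €4,050,100 = €4,554,182.60. Interest = €2,607,900.00.
DOL = €8,604,282.60 ÷ €4,554,182.60 = 1.8893; DFL = €4,554,182.60 ÷ €1,946,282.60 = 2.3399.
DCL = DOL × DFL = 1.8893 × 2.3399 = 4.4208.

4.42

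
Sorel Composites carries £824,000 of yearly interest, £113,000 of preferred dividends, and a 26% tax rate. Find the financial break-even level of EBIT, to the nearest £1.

Grossing the preferred dividend up to pre-tax terms: £113,000 / (1 − 0.26) = £152,702.70.
EPS = 0 when EBIT covers interest plus the pre-tax preferred burden: £824,000 + £152,702.70 = £976,702.70.

£976,703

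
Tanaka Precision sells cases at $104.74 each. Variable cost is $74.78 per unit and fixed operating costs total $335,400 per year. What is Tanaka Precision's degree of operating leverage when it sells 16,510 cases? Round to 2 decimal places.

Total contribution margin = 16,510 × $29.96 = $494,639.60.
EBIT = $494,639.60 − $335,400 = $159,239.60.
DOL = contribution ÷ EBIT = $494,639.60 ÷ $159,239.60 = 3.1063.

3.11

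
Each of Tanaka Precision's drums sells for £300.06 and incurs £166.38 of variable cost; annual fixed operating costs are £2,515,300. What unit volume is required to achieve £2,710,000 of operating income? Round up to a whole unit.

39,089 drums

Each unit contributes £300.06 − £166.38 = £133.68.
Units = (FC + target) / CM = (£2,515,300 + £2,710,000) / £133.68 = 39,088.12, so 39,089 drums.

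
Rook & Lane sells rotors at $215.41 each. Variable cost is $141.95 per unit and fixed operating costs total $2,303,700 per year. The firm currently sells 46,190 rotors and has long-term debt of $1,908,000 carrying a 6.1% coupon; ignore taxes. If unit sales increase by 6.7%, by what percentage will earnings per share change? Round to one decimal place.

+23.4%

Total contribution margin = 46,190 × $73.46 = $3,393,117.40.
EBIT = $3,393,117.40 − $2,303,700 = $1,089,417.40.
After interest of $116,388.00, pre-tax earnings = $973,029.40.
Degree of combined leverage = contribution ÷ (EBIT − I) = $3,393,117.40 ÷ $973,029.40 = 3.4872.
%ΔEPS = DCL × %ΔSales = 3.4872 × +6.7% = +23.4%.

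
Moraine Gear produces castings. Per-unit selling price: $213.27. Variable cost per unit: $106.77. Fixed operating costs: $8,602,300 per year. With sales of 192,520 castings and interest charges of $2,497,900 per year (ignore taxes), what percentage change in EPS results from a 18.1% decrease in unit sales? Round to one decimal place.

-39.5%

Total contribution margin = 192,520 × $106.50 = $20,503,380.00.
Operating income = contribution − fixed costs = $20,503,380.00 − $8,602,300 = $11,901,080.00.
Interest = $2,497,900.00, so EBIT − I = $9,403,180.00.
Degree of combined leverage = contribution ÷ (EBIT − I) = $20,503,380.00 ÷ $9,403,180.00 = 2.1805.
EPS therefore changes by 2.1805 × (-18.1%) = -39.5%.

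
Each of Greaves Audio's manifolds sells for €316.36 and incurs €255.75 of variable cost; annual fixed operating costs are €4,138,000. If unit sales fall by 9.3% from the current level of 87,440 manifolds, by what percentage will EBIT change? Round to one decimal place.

Total contribution margin = 87,440 × €60.61 = €5,299,738.40.
Subtracting fixed costs: EBIT = €5,299,738.40 − €4,138,000 = €1,161,738.40.
DOL = contribution ÷ EBIT = €5,299,738.40 ÷ €1,161,738.40 = 4.5619.
So EBIT moves 4.5619 × (-9.3%) = -42.4%.

-42.4%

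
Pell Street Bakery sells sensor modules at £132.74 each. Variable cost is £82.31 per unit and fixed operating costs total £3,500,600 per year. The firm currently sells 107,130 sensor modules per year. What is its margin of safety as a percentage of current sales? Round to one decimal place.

Unit CM = price − variable cost = £132.74 − £82.31 = £50.43. Break-even units = £3,500,600 ÷ £50.43 = 69,415.03; break-even revenue = 69,415.03 × £132.74 = £9,214,151.18.
Actual sales revenue = 107,130 × £132.74 = £14,220,436.20.
Margin of safety = (£14,220,436.20 − £9,214,151.18) ÷ £14,220,436.20 = 35.2%.

35.2%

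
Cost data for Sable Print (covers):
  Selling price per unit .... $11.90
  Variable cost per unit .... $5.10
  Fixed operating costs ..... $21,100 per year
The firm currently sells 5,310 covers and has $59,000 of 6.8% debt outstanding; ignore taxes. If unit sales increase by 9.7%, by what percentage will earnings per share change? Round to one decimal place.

+31.9%

At 5,310 units, contribution = 5,310 × $6.80 = $36,108.00.
Subtracting fixed costs: EBIT = $36,108.00 − $21,100 = $15,008.00.
After interest of $4,012.00, pre-tax earnings = $10,996.00.
Degree of combined leverage = contribution ÷ (EBIT − I) = $36,108.00 ÷ $10,996.00 = 3.2837.
EPS therefore changes by 3.2837 × (+9.7%) = +31.9%.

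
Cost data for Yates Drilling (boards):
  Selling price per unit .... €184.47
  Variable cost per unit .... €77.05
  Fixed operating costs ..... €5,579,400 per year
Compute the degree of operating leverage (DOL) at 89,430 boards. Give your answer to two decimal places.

2.39

Total contribution margin = 89,430 × €107.42 = €9,606,570.60.
Subtracting fixed costs: EBIT = €9,606,570.60 − €5,579,400 = €4,027,170.60.
DOL = contribution ÷ EBIT = €9,606,570.60 ÷ €4,027,170.60 = 2.3854.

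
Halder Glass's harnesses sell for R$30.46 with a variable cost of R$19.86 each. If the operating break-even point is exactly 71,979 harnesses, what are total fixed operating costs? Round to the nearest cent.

R$762,977.40

Each unit contributes R$30.46 − R$19.86 = R$10.60.
Since BE = FC / CM, FC = 71,979 × R$10.60 = R$762,977.40.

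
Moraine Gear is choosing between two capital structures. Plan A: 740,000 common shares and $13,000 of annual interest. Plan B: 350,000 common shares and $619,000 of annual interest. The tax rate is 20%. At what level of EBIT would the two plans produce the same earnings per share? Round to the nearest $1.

$1,162,846

At indifference, (EBIT − 13,000)(1 − t)/740,000 = (EBIT − 619,000)(1 − t)/350,000.
Cancelling (1 − t) and cross-multiplying: 350,000·(EBIT − 13,000) = 740,000·(EBIT − 619,000).
Solving, EBIT = (619,000·740,000 − 13,000·350,000) / (740,000 − 350,000) = 453,510,000,000 / 390,000 = 1,162,846.15.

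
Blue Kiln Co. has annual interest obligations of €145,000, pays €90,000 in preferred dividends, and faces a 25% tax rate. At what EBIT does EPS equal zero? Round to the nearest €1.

€265,000

Grossing the preferred dividend up to pre-tax terms: €90,000 / (1 − 0.25) = €120,000.00.
EPS = 0 when EBIT covers interest plus the pre-tax preferred burden: €145,000 + €120,000.00 = €265,000.00.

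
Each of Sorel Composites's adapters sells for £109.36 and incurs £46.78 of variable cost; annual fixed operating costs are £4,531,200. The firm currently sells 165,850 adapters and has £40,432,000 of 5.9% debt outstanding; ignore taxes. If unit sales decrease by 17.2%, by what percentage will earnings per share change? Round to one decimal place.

-51.6%

At 165,850 units, contribution = 165,850 × £62.58 = £10,378,893.00.
Subtracting fixed costs: EBIT = £10,378,893.00 − £4,531,200 = £5,847,693.00.
Interest = £2,385,488.00, so EBIT − I = £3,462,205.00.
Degree of combined leverage = contribution ÷ (EBIT − I) = £10,378,893.00 ÷ £3,462,205.00 = 2.9978.
%ΔEPS = DCL × %ΔSales = 2.9978 × -17.2% = -51.6%.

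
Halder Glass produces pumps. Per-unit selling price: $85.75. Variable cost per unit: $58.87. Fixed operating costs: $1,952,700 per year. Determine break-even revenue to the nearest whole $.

CM per unit = $85.75 − $58.87 = $26.88; CM ratio = $26.88 / $85.75 = 0.3135.
Break-even sales = FC ÷ CM ratio = $1,952,700 × $85.75 / $26.88 = $6,229,316.

$6,229,316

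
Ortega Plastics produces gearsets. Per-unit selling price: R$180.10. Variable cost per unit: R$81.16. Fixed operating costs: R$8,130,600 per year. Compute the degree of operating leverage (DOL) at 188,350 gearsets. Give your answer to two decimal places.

1.77

Contribution at this volume is 188,350 × R$98.94 = R$18,635,349.00.
Subtracting fixed costs: EBIT = R$18,635,349.00 − R$8,130,600 = R$10,504,749.00.
DOL = contribution ÷ EBIT = R$18,635,349.00 ÷ R$10,504,749.00 = 1.7740.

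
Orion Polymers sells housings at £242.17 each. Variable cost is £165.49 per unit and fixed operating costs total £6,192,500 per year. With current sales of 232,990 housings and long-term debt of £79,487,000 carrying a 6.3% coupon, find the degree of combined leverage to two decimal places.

At 232,990 units, contribution = 232,990 × £76.68 = £17,865,673.20.
Subtracting fixed costs: EBIT = £17,865,673.20 − £6,192,500 = £11,673,173.20. Interest = £5,007,681.00.
DOL = £17,865,673.20 ÷ £11,673,173.20 = 1.5305; DFL = £11,673,173.20 ÷ £6,665,492.20 = 1.7513.
Combined leverage = 1.5305 × 1.7513 = 2.6804.

2.68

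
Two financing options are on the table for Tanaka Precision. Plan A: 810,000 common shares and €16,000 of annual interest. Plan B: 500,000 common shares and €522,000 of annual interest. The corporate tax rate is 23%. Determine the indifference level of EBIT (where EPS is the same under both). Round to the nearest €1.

Set EPS_A = EPS_B: (EBIT − €16,000)(1 − 0.23) ÷ 810,000 = (EBIT − €522,000)(1 − 0.23) ÷ 500,000.
Cancelling (1 − t) and cross-multiplying: 500,000·(EBIT − 16,000) = 810,000·(EBIT − 522,000).
Solving, EBIT = (522,000·810,000 − 16,000·500,000) / (810,000 − 500,000) = 414,820,000,000 / 310,000 = 1,338,129.03.

€1,338,129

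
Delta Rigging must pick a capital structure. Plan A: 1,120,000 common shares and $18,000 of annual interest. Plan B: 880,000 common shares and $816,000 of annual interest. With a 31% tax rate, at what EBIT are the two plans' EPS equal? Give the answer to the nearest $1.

At indifference, (EBIT − 18,000)(1 − t)/1,120,000 = (EBIT − 816,000)(1 − t)/880,000.
The (1 − t) factor cancels: (EBIT − 18,000) × 880,000 = (EBIT − 816,000) × 1,120,000.
EBIT × (1,120,000 − 880,000) = 816,000 × 1,120,000 − 18,000 × 880,000 = 898,080,000,000, so EBIT = 898,080,000,000 ÷ 240,000 = 3,742,000.00.

$3,742,000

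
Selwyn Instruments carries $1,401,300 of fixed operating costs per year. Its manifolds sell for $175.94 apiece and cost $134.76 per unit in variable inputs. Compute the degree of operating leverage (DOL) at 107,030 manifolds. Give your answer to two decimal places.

Contribution at this volume is 107,030 × $41.18 = $4,407,495.40.
EBIT = $4,407,495.40 − $1,401,300 = $3,006,195.40.
Degree of operating leverage = $4,407,495.40 / $3,006,195.40 = 1.4661.

1.47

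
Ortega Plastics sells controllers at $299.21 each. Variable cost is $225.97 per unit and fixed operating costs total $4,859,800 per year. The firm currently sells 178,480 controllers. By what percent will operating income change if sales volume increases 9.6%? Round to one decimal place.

At 178,480 units, contribution = 178,480 × $73.24 = $13,071,875.20.
EBIT = $13,071,875.20 − $4,859,800 = $8,212,075.20.
Degree of operating leverage = $13,071,875.20 / $8,212,075.20 = 1.5918.
So EBIT moves 1.5918 × (+9.6%) = +15.3%.

+15.3%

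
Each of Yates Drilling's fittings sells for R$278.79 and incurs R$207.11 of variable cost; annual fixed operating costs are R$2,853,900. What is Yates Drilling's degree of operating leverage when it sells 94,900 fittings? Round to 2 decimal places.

1.72

Contribution at this volume is 94,900 × R$71.68 = R$6,802,432.00.
Subtracting fixed costs: EBIT = R$6,802,432.00 − R$2,853,900 = R$3,948,532.00.
Degree of operating leverage = R$6,802,432.00 / R$3,948,532.00 = 1.7228.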